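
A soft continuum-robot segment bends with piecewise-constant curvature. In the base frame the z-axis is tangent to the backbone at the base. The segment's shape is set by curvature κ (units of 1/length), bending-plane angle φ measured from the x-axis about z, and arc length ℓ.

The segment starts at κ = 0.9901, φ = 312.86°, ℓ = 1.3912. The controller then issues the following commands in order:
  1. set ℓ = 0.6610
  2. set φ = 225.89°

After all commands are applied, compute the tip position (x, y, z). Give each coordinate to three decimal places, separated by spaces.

-0.145 -0.150 0.615

initial: κ=0.9901, φ=312.86°, ℓ=1.3912
cmd 1: set ℓ=0.6610 → (κ,φ,ℓ)=(0.9901,312.86°,0.6610) → tip=(0.1420,-0.1530,0.6148)
cmd 2: set φ=225.89° → (κ,φ,ℓ)=(0.9901,225.89°,0.6610) → tip=(-0.1453,-0.1498,0.6148)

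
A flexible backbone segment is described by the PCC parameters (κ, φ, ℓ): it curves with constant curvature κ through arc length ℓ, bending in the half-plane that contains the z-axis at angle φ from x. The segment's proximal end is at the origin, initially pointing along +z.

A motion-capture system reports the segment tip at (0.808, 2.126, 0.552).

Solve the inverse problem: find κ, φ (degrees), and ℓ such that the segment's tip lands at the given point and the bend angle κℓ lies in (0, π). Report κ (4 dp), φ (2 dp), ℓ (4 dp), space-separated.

ρ = √(x²+y²) = √(0.808² + 2.126²) = 2.27437
φ = atan2(y, x) mod 360° = atan2(2.126, 0.808) = 69.1904°
|p|² = ρ² + z² = 2.27437² + 0.552² = 5.47744
κ = 2ρ / |p|² = 2×2.27437 / 5.47744 = 0.83045
θ = 2·atan2(ρ, z) = 2·atan2(2.27437, 0.552) = 2.66539 rad
ℓ = θ/κ = 2.66539/0.83045 = 3.20958

0.8304 69.19 3.2096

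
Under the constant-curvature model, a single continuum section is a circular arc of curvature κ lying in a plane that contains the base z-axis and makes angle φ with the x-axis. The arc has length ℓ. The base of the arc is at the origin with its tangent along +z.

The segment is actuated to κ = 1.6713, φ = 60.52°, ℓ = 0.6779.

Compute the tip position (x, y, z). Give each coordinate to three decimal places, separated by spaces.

0.170 0.300 0.542

θ = κ·ℓ = 1.6713 × 0.6779 = 1.13297 rad
ρ = (1 − cos θ)/κ = (1 − 0.42397)/1.6713 = 0.34466
z = sin θ / κ = 0.90568/1.6713 = 0.54190
x = ρ cos φ = 0.34466 × cos(60.52°) = 0.16961
y = ρ sin φ = 0.34466 × sin(60.52°) = 0.30004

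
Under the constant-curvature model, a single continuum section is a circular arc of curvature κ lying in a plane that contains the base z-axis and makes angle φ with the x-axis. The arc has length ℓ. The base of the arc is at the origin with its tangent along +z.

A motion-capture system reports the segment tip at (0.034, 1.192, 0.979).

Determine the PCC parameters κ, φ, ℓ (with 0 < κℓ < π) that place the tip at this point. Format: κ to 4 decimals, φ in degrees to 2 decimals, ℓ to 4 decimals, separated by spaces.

1.0019 88.37 1.7635

ρ = √(x²+y²) = √(0.034² + 1.192²) = 1.19248
φ = atan2(y, x) mod 360° = atan2(1.192, 0.034) = 88.3662°
|p|² = ρ² + z² = 1.19248² + 0.979² = 2.38046
κ = 2ρ / |p|² = 2×1.19248 / 2.38046 = 1.00189
θ = 2·atan2(ρ, z) = 2·atan2(1.19248, 0.979) = 1.76679 rad
ℓ = θ/κ = 1.76679/1.00189 = 1.76345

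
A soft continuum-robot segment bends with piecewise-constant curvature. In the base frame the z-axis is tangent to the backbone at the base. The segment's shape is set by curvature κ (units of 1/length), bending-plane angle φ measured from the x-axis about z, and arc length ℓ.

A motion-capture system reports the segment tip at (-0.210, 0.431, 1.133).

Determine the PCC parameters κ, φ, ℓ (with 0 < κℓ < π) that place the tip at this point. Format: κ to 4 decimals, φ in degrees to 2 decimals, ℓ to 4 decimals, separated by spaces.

ρ = √(x²+y²) = √(-0.210² + 0.431²) = 0.47944
φ = atan2(y, x) mod 360° = atan2(0.431, -0.210) = 115.9771°
|p|² = ρ² + z² = 0.47944² + 1.133² = 1.51355
κ = 2ρ / |p|² = 2×0.47944 / 1.51355 = 0.63353
θ = 2·atan2(ρ, z) = 2·atan2(0.47944, 1.133) = 0.80062 rad
ℓ = θ/κ = 0.80062/0.63353 = 1.26375

0.6335 115.98 1.2637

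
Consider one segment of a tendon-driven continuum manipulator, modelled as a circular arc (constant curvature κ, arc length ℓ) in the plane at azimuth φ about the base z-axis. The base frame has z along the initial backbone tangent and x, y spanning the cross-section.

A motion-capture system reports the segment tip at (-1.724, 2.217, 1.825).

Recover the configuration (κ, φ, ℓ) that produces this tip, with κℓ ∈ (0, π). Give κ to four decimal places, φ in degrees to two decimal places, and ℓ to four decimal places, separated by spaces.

ρ = √(x²+y²) = √(-1.724² + 2.217²) = 2.80843
φ = atan2(y, x) mod 360° = atan2(2.217, -1.724) = 127.8696°
|p|² = ρ² + z² = 2.80843² + 1.825² = 11.21789
κ = 2ρ / |p|² = 2×2.80843 / 11.21789 = 0.50071
θ = 2·atan2(ρ, z) = 2·atan2(2.80843, 1.825) = 1.98908 rad
ℓ = θ/κ = 1.98908/0.50071 = 3.97256

0.5007 127.87 3.9726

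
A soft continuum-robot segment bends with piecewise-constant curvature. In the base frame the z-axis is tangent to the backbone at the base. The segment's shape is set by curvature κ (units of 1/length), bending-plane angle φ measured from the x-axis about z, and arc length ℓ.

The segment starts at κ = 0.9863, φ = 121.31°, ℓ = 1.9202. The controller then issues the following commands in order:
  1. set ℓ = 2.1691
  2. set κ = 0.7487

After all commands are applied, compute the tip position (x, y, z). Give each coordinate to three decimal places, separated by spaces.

-0.731 1.202 1.334

initial: κ=0.9863, φ=121.31°, ℓ=1.9202
cmd 1: set ℓ=2.1691 → (κ,φ,ℓ)=(0.9863,121.31°,2.1691) → tip=(-0.8106,1.3327,0.8544)
cmd 2: set κ=0.7487 → (κ,φ,ℓ)=(0.7487,121.31°,2.1691) → tip=(-0.7310,1.2018,1.3338)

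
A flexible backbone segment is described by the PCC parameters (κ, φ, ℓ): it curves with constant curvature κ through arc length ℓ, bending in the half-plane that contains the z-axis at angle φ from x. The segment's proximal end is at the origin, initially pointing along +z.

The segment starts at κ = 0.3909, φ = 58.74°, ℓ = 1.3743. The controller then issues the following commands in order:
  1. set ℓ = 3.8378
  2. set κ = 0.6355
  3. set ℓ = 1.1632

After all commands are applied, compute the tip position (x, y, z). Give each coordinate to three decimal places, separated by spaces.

0.213 0.351 1.060

initial: κ=0.3909, φ=58.74°, ℓ=1.3743
cmd 1: set ℓ=3.8378 → (κ,φ,ℓ)=(0.3909,58.74°,3.8378) → tip=(1.2339,2.0325,2.5518)
cmd 2: set κ=0.6355 → (κ,φ,ℓ)=(0.6355,58.74°,3.8378) → tip=(1.4397,2.3716,1.0169)
cmd 3: set ℓ=1.1632 → (κ,φ,ℓ)=(0.6355,58.74°,1.1632) → tip=(0.2131,0.3511,1.0601)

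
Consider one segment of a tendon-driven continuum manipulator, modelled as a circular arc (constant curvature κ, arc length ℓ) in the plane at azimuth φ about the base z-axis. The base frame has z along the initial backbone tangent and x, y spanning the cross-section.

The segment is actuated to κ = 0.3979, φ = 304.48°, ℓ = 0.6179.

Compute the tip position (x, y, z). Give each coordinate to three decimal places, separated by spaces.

θ = κ·ℓ = 0.3979 × 0.6179 = 0.24586 rad
ρ = (1 − cos θ)/κ = (1 − 0.96993)/0.3979 = 0.07558
z = sin θ / κ = 0.24339/0.3979 = 0.61169
x = ρ cos φ = 0.07558 × cos(304.48°) = 0.04279
y = ρ sin φ = 0.07558 × sin(304.48°) = -0.06230

0.043 -0.062 0.612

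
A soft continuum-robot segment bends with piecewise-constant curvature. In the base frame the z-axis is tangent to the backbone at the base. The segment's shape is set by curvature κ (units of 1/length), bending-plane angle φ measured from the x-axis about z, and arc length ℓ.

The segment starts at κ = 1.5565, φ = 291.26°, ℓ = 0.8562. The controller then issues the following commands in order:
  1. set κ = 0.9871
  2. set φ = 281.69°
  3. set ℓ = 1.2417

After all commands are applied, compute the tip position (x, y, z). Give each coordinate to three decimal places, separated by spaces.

initial: κ=1.5565, φ=291.26°, ℓ=0.8562
cmd 1: set κ=0.9871 → (κ,φ,ℓ)=(0.9871,291.26°,0.8562) → tip=(0.1236,-0.3176,0.7579)
cmd 2: set φ=281.69° → (κ,φ,ℓ)=(0.9871,281.69°,0.8562) → tip=(0.0690,-0.3337,0.7579)
cmd 3: set ℓ=1.2417 → (κ,φ,ℓ)=(0.9871,281.69°,1.2417) → tip=(0.1358,-0.6564,0.9533)

0.136 -0.656 0.953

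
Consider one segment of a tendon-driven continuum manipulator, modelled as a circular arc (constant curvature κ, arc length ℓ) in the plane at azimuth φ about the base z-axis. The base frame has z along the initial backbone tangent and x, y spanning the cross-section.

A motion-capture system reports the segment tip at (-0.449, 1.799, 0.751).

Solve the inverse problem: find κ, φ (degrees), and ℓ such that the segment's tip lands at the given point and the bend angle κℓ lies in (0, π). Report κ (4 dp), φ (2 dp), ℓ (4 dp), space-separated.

ρ = √(x²+y²) = √(-0.449² + 1.799²) = 1.85418
φ = atan2(y, x) mod 360° = atan2(1.799, -0.449) = 104.0138°
|p|² = ρ² + z² = 1.85418² + 0.751² = 4.00200
κ = 2ρ / |p|² = 2×1.85418 / 4.00200 = 0.92663
θ = 2·atan2(ρ, z) = 2·atan2(1.85418, 0.751) = 2.37192 rad
ℓ = θ/κ = 2.37192/0.92663 = 2.55973

0.9266 104.01 2.5597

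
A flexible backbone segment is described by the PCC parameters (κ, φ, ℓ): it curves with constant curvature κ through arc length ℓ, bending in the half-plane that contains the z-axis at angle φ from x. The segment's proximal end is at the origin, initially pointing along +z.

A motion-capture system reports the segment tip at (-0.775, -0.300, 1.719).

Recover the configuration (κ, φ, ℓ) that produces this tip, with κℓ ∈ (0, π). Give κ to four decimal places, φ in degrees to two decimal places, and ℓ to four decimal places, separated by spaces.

ρ = √(x²+y²) = √(-0.775² + -0.300²) = 0.83104
φ = atan2(y, x) mod 360° = atan2(-0.300, -0.775) = 201.1613°
|p|² = ρ² + z² = 0.83104² + 1.719² = 3.64559
κ = 2ρ / |p|² = 2×0.83104 / 3.64559 = 0.45591
θ = 2·atan2(ρ, z) = 2·atan2(0.83104, 1.719) = 0.90063 rad
ℓ = θ/κ = 0.90063/0.45591 = 1.97543

0.4559 201.16 1.9754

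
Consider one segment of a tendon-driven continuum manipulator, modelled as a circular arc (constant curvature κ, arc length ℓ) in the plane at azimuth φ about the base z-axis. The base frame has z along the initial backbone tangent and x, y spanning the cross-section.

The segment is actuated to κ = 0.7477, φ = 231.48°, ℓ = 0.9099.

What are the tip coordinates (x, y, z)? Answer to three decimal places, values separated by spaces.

θ = κ·ℓ = 0.7477 × 0.9099 = 0.68033 rad
ρ = (1 − cos θ)/κ = (1 − 0.77736)/0.7477 = 0.29776
z = sin θ / κ = 0.62905/0.7477 = 0.84132
x = ρ cos φ = 0.29776 × cos(231.48°) = -0.18544
y = ρ sin φ = 0.29776 × sin(231.48°) = -0.23297

-0.185 -0.233 0.841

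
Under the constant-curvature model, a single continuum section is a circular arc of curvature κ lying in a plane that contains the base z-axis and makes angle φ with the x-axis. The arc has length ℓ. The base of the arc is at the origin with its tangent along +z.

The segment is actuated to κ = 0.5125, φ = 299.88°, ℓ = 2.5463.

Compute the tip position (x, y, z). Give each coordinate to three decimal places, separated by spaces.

0.717 -1.247 1.883

θ = κ·ℓ = 0.5125 × 2.5463 = 1.30498 rad
ρ = (1 − cos θ)/κ = (1 − 0.26270)/0.5125 = 1.43864
z = sin θ / κ = 0.96488/0.5125 = 1.88269
x = ρ cos φ = 1.43864 × cos(299.88°) = 0.71671
y = ρ sin φ = 1.43864 × sin(299.88°) = -1.24740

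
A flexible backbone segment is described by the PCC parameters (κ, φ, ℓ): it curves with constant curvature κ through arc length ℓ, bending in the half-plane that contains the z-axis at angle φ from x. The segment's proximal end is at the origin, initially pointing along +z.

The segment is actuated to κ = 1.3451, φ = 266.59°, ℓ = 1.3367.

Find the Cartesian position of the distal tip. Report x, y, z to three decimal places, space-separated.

-0.054 -0.909 0.724

θ = κ·ℓ = 1.3451 × 1.3367 = 1.79800 rad
ρ = (1 − cos θ)/κ = (1 − -0.22525)/1.3451 = 0.91090
z = sin θ / κ = 0.97430/1.3451 = 0.72433
x = ρ cos φ = 0.91090 × cos(266.59°) = -0.05418
y = ρ sin φ = 0.91090 × sin(266.59°) = -0.90929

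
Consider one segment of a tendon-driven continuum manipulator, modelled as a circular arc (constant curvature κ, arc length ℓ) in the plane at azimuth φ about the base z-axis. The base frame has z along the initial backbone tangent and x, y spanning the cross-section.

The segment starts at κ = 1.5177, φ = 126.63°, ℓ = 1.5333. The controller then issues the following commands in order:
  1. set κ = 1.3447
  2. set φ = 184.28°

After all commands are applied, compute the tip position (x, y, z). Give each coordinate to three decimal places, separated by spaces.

initial: κ=1.5177, φ=126.63°, ℓ=1.5333
cmd 1: set κ=1.3447 → (κ,φ,ℓ)=(1.3447,126.63°,1.5333) → tip=(-0.6529,0.8782,0.6558)
cmd 2: set φ=184.28° → (κ,φ,ℓ)=(1.3447,184.28°,1.5333) → tip=(-1.0913,-0.0817,0.6558)

-1.091 -0.082 0.656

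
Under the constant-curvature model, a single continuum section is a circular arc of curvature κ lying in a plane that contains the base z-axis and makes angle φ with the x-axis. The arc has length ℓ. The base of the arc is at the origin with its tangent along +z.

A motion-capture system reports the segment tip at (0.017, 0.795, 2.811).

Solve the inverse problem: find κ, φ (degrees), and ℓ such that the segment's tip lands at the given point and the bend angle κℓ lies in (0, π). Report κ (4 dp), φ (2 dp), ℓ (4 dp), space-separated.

0.1864 88.77 2.9586

ρ = √(x²+y²) = √(0.017² + 0.795²) = 0.79518
φ = atan2(y, x) mod 360° = atan2(0.795, 0.017) = 88.7750°
|p|² = ρ² + z² = 0.79518² + 2.811² = 8.53403
κ = 2ρ / |p|² = 2×0.79518 / 8.53403 = 0.18636
θ = 2·atan2(ρ, z) = 2·atan2(0.79518, 2.811) = 0.55136 rad
ℓ = θ/κ = 0.55136/0.18636 = 2.95864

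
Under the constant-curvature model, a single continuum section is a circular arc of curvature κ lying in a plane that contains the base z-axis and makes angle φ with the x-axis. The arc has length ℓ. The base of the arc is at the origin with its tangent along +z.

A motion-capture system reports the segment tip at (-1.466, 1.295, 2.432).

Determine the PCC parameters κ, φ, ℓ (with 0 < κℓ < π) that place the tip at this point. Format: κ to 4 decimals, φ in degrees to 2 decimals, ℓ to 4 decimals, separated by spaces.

ρ = √(x²+y²) = √(-1.466² + 1.295²) = 1.95606
φ = atan2(y, x) mod 360° = atan2(1.295, -1.466) = 138.5440°
|p|² = ρ² + z² = 1.95606² + 2.432² = 9.74080
κ = 2ρ / |p|² = 2×1.95606 / 9.74080 = 0.40162
θ = 2·atan2(ρ, z) = 2·atan2(1.95606, 2.432) = 1.35472 rad
ℓ = θ/κ = 1.35472/0.40162 = 3.37311

0.4016 138.54 3.3731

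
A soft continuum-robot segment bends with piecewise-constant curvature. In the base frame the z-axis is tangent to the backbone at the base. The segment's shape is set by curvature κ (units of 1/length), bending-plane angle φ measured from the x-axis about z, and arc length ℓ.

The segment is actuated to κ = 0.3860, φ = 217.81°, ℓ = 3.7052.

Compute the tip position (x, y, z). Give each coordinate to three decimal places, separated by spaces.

θ = κ·ℓ = 0.3860 × 3.7052 = 1.43021 rad
ρ = (1 − cos θ)/κ = (1 − 0.14013)/0.3860 = 2.22765
z = sin θ / κ = 0.99013/0.3860 = 2.56511
x = ρ cos φ = 2.22765 × cos(217.81°) = -1.75995
y = ρ sin φ = 2.22765 × sin(217.81°) = -1.36565

-1.760 -1.366 2.565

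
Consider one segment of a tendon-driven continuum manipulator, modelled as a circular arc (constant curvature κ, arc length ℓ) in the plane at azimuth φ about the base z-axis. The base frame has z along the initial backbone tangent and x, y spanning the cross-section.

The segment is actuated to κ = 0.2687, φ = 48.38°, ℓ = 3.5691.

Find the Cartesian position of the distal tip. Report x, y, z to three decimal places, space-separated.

1.052 1.184 3.047

θ = κ·ℓ = 0.2687 × 3.5691 = 0.95902 rad
ρ = (1 − cos θ)/κ = (1 − 0.57432)/0.2687 = 1.58420
z = sin θ / κ = 0.81863/0.2687 = 3.04662
x = ρ cos φ = 1.58420 × cos(48.38°) = 1.05221
y = ρ sin φ = 1.58420 × sin(48.38°) = 1.18430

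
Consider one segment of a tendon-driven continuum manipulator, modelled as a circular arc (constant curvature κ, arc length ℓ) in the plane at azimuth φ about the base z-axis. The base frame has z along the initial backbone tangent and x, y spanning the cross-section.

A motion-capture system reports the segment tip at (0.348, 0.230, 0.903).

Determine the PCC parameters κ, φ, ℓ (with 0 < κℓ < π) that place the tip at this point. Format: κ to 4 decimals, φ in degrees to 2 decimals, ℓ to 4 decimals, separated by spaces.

ρ = √(x²+y²) = √(0.348² + 0.230²) = 0.41714
φ = atan2(y, x) mod 360° = atan2(0.230, 0.348) = 33.4615°
|p|² = ρ² + z² = 0.41714² + 0.903² = 0.98941
κ = 2ρ / |p|² = 2×0.41714 / 0.98941 = 0.84320
θ = 2·atan2(ρ, z) = 2·atan2(0.41714, 0.903) = 0.86549 rad
ℓ = θ/κ = 0.86549/0.84320 = 1.02643

0.8432 33.46 1.0264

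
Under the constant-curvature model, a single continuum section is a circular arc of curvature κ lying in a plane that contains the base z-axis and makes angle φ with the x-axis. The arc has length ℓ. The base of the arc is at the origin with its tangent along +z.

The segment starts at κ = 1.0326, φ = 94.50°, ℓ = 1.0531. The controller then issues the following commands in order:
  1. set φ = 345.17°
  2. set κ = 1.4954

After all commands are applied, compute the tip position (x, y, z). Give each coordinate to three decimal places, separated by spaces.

initial: κ=1.0326, φ=94.50°, ℓ=1.0531
cmd 1: set φ=345.17° → (κ,φ,ℓ)=(1.0326,345.17°,1.0531) → tip=(0.5011,-0.1327,0.8575)
cmd 2: set κ=1.4954 → (κ,φ,ℓ)=(1.4954,345.17°,1.0531) → tip=(0.6490,-0.1718,0.6687)

0.649 -0.172 0.669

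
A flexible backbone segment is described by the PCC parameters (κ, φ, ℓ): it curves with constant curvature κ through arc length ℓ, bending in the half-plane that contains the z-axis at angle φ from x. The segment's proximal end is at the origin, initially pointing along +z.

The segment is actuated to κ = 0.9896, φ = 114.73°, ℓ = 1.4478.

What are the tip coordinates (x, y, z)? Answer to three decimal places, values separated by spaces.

-0.365 0.792 1.001

θ = κ·ℓ = 0.9896 × 1.4478 = 1.43274 rad
ρ = (1 − cos θ)/κ = (1 − 0.13762)/0.9896 = 0.87145
z = sin θ / κ = 0.99049/0.9896 = 1.00090
x = ρ cos φ = 0.87145 × cos(114.73°) = -0.36456
y = ρ sin φ = 0.87145 × sin(114.73°) = 0.79153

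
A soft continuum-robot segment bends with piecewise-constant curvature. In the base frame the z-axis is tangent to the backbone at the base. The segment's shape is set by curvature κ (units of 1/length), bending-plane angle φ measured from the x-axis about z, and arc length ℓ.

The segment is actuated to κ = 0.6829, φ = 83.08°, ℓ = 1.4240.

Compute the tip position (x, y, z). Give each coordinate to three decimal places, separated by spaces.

θ = κ·ℓ = 0.6829 × 1.4240 = 0.97245 rad
ρ = (1 − cos θ)/κ = (1 − 0.56328)/0.6829 = 0.63951
z = sin θ / κ = 0.82627/0.6829 = 1.20994
x = ρ cos φ = 0.63951 × cos(83.08°) = 0.07705
y = ρ sin φ = 0.63951 × sin(83.08°) = 0.63485

0.077 0.635 1.210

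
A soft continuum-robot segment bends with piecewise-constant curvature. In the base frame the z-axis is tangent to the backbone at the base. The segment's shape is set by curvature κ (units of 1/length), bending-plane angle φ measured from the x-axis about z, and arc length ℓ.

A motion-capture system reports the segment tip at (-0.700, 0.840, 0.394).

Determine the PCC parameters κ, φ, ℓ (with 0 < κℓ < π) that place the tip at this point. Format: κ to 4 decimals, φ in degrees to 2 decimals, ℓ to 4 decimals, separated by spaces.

ρ = √(x²+y²) = √(-0.700² + 0.840²) = 1.09343
φ = atan2(y, x) mod 360° = atan2(0.840, -0.700) = 129.8056°
|p|² = ρ² + z² = 1.09343² + 0.394² = 1.35084
κ = 2ρ / |p|² = 2×1.09343 / 1.35084 = 1.61890
θ = 2·atan2(ρ, z) = 2·atan2(1.09343, 0.394) = 2.44989 rad
ℓ = θ/κ = 2.44989/1.61890 = 1.51331

1.6189 129.81 1.5133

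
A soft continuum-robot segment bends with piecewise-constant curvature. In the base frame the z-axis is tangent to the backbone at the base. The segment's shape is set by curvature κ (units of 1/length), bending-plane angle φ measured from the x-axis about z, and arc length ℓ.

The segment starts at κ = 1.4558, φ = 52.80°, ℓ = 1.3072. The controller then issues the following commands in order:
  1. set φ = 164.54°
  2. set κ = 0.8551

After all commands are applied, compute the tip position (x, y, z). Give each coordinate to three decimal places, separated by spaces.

-0.634 0.175 1.051

initial: κ=1.4558, φ=52.80°, ℓ=1.3072
cmd 1: set φ=164.54° → (κ,φ,ℓ)=(1.4558,164.54°,1.3072) → tip=(-0.8780,0.2428,0.6493)
cmd 2: set κ=0.8551 → (κ,φ,ℓ)=(0.8551,164.54°,1.3072) → tip=(-0.6338,0.1753,1.0515)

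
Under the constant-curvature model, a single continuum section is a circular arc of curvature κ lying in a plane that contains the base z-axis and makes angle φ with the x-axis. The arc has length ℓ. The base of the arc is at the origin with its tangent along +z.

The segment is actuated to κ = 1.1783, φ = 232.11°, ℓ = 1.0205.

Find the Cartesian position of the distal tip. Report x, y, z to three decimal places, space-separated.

θ = κ·ℓ = 1.1783 × 1.0205 = 1.20246 rad
ρ = (1 − cos θ)/κ = (1 − 0.36007)/1.1783 = 0.54310
z = sin θ / κ = 0.93293/1.1783 = 0.79176
x = ρ cos φ = 0.54310 × cos(232.11°) = -0.33354
y = ρ sin φ = 0.54310 × sin(232.11°) = -0.42861

-0.334 -0.429 0.792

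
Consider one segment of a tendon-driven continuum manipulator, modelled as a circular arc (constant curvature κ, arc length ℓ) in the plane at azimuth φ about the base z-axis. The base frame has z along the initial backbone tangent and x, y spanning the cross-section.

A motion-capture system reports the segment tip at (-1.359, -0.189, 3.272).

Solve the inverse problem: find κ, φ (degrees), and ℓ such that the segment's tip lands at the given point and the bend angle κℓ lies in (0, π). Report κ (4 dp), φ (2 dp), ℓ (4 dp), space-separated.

0.2180 187.92 3.6430

ρ = √(x²+y²) = √(-1.359² + -0.189²) = 1.37208
φ = atan2(y, x) mod 360° = atan2(-0.189, -1.359) = 187.9175°
|p|² = ρ² + z² = 1.37208² + 3.272² = 12.58859
κ = 2ρ / |p|² = 2×1.37208 / 12.58859 = 0.21799
θ = 2·atan2(ρ, z) = 2·atan2(1.37208, 3.272) = 0.79413 rad
ℓ = θ/κ = 0.79413/0.21799 = 3.64302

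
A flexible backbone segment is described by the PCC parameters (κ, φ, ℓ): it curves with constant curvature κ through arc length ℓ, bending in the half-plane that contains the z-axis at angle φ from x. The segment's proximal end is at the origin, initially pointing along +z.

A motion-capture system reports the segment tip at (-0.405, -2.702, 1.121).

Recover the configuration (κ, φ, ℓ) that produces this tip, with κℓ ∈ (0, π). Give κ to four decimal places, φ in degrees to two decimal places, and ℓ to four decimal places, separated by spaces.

ρ = √(x²+y²) = √(-0.405² + -2.702²) = 2.73218
φ = atan2(y, x) mod 360° = atan2(-2.702, -0.405) = 261.4755°
|p|² = ρ² + z² = 2.73218² + 1.121² = 8.72147
κ = 2ρ / |p|² = 2×2.73218 / 8.72147 = 0.62654
θ = 2·atan2(ρ, z) = 2·atan2(2.73218, 1.121) = 2.36289 rad
ℓ = θ/κ = 2.36289/0.62654 = 3.77133

0.6265 261.48 3.7713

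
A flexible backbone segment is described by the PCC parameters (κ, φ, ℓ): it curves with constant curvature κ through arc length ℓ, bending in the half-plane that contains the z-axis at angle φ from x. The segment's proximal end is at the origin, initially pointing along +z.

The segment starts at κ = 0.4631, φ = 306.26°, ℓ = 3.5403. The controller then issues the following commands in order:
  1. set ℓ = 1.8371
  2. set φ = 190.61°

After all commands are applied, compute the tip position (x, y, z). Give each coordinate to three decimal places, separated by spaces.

-0.723 -0.135 1.623

initial: κ=0.4631, φ=306.26°, ℓ=3.5403
cmd 1: set ℓ=1.8371 → (κ,φ,ℓ)=(0.4631,306.26°,1.8371) → tip=(0.4350,-0.5930,1.6234)
cmd 2: set φ=190.61° → (κ,φ,ℓ)=(0.4631,190.61°,1.8371) → tip=(-0.7229,-0.1354,1.6234)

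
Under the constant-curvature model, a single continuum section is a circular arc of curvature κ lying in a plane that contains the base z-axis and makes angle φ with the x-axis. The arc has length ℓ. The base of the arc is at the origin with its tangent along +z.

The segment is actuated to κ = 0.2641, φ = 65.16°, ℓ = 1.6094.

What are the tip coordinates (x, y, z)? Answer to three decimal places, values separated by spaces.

θ = κ·ℓ = 0.2641 × 1.6094 = 0.42504 rad
ρ = (1 − cos θ)/κ = (1 − 0.91102)/0.2641 = 0.33691
z = sin θ / κ = 0.41236/0.2641 = 1.56138
x = ρ cos φ = 0.33691 × cos(65.16°) = 0.14153
y = ρ sin φ = 0.33691 × sin(65.16°) = 0.30574

0.142 0.306 1.561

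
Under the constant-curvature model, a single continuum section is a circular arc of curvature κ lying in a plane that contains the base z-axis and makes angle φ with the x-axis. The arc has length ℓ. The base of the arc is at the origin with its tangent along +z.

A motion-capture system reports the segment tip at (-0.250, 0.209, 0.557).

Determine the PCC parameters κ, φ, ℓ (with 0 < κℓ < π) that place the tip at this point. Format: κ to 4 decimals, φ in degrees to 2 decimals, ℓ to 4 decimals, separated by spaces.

1.5650 140.10 0.6765

ρ = √(x²+y²) = √(-0.250² + 0.209²) = 0.32585
φ = atan2(y, x) mod 360° = atan2(0.209, -0.250) = 140.1044°
|p|² = ρ² + z² = 0.32585² + 0.557² = 0.41643
κ = 2ρ / |p|² = 2×0.32585 / 0.41643 = 1.56499
θ = 2·atan2(ρ, z) = 2·atan2(0.32585, 0.557) = 1.05866 rad
ℓ = θ/κ = 1.05866/1.56499 = 0.67646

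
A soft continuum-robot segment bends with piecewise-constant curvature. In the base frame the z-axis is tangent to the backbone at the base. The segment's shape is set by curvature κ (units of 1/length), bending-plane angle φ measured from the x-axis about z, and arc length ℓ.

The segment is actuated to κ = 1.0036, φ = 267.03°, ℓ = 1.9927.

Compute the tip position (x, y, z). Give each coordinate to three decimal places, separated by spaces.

-0.073 -1.409 0.906

θ = κ·ℓ = 1.0036 × 1.9927 = 1.99987 rad
ρ = (1 − cos θ)/κ = (1 − -0.41603)/1.0036 = 1.41095
z = sin θ / κ = 0.90935/1.0036 = 0.90609
x = ρ cos φ = 1.41095 × cos(267.03°) = -0.07311
y = ρ sin φ = 1.41095 × sin(267.03°) = -1.40906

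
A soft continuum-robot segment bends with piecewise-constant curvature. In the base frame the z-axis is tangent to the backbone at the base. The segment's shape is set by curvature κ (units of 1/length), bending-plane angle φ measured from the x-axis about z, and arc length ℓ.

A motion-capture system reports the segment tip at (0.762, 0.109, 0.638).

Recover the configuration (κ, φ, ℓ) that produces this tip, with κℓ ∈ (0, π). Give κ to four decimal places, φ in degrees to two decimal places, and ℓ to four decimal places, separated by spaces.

1.5402 8.14 1.1411

ρ = √(x²+y²) = √(0.762² + 0.109²) = 0.76976
φ = atan2(y, x) mod 360° = atan2(0.109, 0.762) = 8.1406°
|p|² = ρ² + z² = 0.76976² + 0.638² = 0.99957
κ = 2ρ / |p|² = 2×0.76976 / 0.99957 = 1.54018
θ = 2·atan2(ρ, z) = 2·atan2(0.76976, 0.638) = 1.75744 rad
ℓ = θ/κ = 1.75744/1.54018 = 1.14106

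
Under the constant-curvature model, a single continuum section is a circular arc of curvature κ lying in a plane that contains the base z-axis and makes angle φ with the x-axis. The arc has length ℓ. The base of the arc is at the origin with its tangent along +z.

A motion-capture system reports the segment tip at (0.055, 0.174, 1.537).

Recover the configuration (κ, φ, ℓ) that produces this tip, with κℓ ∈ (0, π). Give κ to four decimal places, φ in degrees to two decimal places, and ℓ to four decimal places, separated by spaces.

ρ = √(x²+y²) = √(0.055² + 0.174²) = 0.18249
φ = atan2(y, x) mod 360° = atan2(0.174, 0.055) = 72.4587°
|p|² = ρ² + z² = 0.18249² + 1.537² = 2.39567
κ = 2ρ / |p|² = 2×0.18249 / 2.39567 = 0.15235
θ = 2·atan2(ρ, z) = 2·atan2(0.18249, 1.537) = 0.23635 rad
ℓ = θ/κ = 0.23635/0.15235 = 1.55140

0.1523 72.46 1.5514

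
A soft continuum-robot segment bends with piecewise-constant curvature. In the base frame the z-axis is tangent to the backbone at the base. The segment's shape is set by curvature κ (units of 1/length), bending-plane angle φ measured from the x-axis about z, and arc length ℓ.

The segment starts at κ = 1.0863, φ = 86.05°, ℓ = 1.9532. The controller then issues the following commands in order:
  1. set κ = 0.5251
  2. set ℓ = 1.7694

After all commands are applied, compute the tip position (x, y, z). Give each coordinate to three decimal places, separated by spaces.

initial: κ=1.0863, φ=86.05°, ℓ=1.9532
cmd 1: set κ=0.5251 → (κ,φ,ℓ)=(0.5251,86.05°,1.9532) → tip=(0.0632,0.9147,1.6283)
cmd 2: set ℓ=1.7694 → (κ,φ,ℓ)=(0.5251,86.05°,1.7694) → tip=(0.0527,0.7627,1.5256)

0.053 0.763 1.526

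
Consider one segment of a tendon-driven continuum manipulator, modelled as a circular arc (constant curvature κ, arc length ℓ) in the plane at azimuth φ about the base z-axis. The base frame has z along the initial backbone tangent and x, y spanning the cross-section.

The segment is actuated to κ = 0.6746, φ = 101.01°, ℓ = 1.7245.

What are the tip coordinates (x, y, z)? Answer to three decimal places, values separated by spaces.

-0.171 0.878 1.361

θ = κ·ℓ = 0.6746 × 1.7245 = 1.16335 rad
ρ = (1 − cos θ)/κ = (1 − 0.39627)/0.6746 = 0.89495
z = sin θ / κ = 0.91813/0.6746 = 1.36101
x = ρ cos φ = 0.89495 × cos(101.01°) = -0.17092
y = ρ sin φ = 0.89495 × sin(101.01°) = 0.87848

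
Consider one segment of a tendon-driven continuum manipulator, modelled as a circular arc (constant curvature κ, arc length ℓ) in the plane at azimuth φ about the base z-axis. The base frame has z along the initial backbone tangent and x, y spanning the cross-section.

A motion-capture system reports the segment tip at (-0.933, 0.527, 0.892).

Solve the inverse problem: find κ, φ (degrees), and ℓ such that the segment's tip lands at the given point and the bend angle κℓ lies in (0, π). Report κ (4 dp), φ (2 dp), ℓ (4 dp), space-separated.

1.1025 150.54 1.5902

ρ = √(x²+y²) = √(-0.933² + 0.527²) = 1.07155
φ = atan2(y, x) mod 360° = atan2(0.527, -0.933) = 150.5403°
|p|² = ρ² + z² = 1.07155² + 0.892² = 1.94388
κ = 2ρ / |p|² = 2×1.07155 / 1.94388 = 1.10248
θ = 2·atan2(ρ, z) = 2·atan2(1.07155, 0.892) = 1.75317 rad
ℓ = θ/κ = 1.75317/1.10248 = 1.59020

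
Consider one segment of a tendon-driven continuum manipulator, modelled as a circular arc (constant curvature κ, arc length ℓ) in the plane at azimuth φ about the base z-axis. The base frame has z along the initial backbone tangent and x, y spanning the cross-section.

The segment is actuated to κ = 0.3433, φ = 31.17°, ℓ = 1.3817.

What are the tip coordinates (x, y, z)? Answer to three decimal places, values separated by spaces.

θ = κ·ℓ = 0.3433 × 1.3817 = 0.47434 rad
ρ = (1 − cos θ)/κ = (1 − 0.88960)/0.3433 = 0.32160
z = sin θ / κ = 0.45675/0.3433 = 1.33047
x = ρ cos φ = 0.32160 × cos(31.17°) = 0.27517
y = ρ sin φ = 0.32160 × sin(31.17°) = 0.16645

0.275 0.166 1.330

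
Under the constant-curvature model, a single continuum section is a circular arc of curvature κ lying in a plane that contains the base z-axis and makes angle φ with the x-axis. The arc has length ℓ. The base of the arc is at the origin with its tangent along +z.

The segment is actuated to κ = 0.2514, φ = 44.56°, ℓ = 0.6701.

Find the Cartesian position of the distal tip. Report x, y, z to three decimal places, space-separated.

0.040 0.040 0.667

θ = κ·ℓ = 0.2514 × 0.6701 = 0.16846 rad
ρ = (1 − cos θ)/κ = (1 − 0.98584)/0.2514 = 0.05631
z = sin θ / κ = 0.16767/0.2514 = 0.66693
x = ρ cos φ = 0.05631 × cos(44.56°) = 0.04012
y = ρ sin φ = 0.05631 × sin(44.56°) = 0.03951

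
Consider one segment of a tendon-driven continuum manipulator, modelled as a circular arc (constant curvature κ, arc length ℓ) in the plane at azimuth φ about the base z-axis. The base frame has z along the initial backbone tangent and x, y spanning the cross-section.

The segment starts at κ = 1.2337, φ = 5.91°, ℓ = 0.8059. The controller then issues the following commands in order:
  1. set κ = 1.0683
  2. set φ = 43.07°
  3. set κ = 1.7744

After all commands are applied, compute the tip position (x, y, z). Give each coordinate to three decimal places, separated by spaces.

initial: κ=1.2337, φ=5.91°, ℓ=0.8059
cmd 1: set κ=1.0683 → (κ,φ,ℓ)=(1.0683,5.91°,0.8059) → tip=(0.3243,0.0336,0.7100)
cmd 2: set φ=43.07° → (κ,φ,ℓ)=(1.0683,43.07°,0.8059) → tip=(0.2382,0.2226,0.7100)
cmd 3: set κ=1.7744 → (κ,φ,ℓ)=(1.7744,43.07°,0.8059) → tip=(0.3539,0.3308,0.5580)

0.354 0.331 0.558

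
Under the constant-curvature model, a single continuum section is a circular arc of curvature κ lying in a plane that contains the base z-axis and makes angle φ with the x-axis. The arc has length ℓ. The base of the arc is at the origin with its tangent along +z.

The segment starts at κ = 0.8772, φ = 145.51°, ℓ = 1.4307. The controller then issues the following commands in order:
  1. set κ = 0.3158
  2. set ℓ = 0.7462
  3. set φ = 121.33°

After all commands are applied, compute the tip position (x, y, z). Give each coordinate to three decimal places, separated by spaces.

initial: κ=0.8772, φ=145.51°, ℓ=1.4307
cmd 1: set κ=0.3158 → (κ,φ,ℓ)=(0.3158,145.51°,1.4307) → tip=(-0.2619,0.1799,1.3825)
cmd 2: set ℓ=0.7462 → (κ,φ,ℓ)=(0.3158,145.51°,0.7462) → tip=(-0.0721,0.0496,0.7393)
cmd 3: set φ=121.33° → (κ,φ,ℓ)=(0.3158,121.33°,0.7462) → tip=(-0.0455,0.0748,0.7393)

-0.046 0.075 0.739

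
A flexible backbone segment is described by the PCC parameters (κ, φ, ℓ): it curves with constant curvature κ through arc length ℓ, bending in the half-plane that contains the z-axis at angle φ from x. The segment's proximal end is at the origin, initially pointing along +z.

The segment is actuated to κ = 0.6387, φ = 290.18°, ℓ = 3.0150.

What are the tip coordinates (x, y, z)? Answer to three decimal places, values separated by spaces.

0.728 -1.980 1.468

θ = κ·ℓ = 0.6387 × 3.0150 = 1.92568 rad
ρ = (1 − cos θ)/κ = (1 − -0.34748)/0.6387 = 2.10973
z = sin θ / κ = 0.93769/0.6387 = 1.46812
x = ρ cos φ = 2.10973 × cos(290.18°) = 0.72779
y = ρ sin φ = 2.10973 × sin(290.18°) = -1.98022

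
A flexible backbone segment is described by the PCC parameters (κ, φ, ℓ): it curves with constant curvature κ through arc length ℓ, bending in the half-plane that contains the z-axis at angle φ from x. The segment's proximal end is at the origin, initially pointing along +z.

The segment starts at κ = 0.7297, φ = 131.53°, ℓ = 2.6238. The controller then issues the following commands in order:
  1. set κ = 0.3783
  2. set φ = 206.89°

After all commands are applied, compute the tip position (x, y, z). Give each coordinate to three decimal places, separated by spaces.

initial: κ=0.7297, φ=131.53°, ℓ=2.6238
cmd 1: set κ=0.3783 → (κ,φ,ℓ)=(0.3783,131.53°,2.6238) → tip=(-0.7948,0.8974,2.2137)
cmd 2: set φ=206.89° → (κ,φ,ℓ)=(0.3783,206.89°,2.6238) → tip=(-1.0691,-0.5422,2.2137)

-1.069 -0.542 2.214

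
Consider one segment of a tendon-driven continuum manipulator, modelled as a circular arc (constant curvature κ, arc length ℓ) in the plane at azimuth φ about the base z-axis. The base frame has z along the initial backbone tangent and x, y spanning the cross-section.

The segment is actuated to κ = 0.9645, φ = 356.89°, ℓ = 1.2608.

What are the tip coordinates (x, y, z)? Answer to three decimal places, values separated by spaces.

θ = κ·ℓ = 0.9645 × 1.2608 = 1.21604 rad
ρ = (1 − cos θ)/κ = (1 − 0.34736)/0.9645 = 0.67666
z = sin θ / κ = 0.93773/0.9645 = 0.97225
x = ρ cos φ = 0.67666 × cos(356.89°) = 0.67566
y = ρ sin φ = 0.67666 × sin(356.89°) = -0.03671

0.676 -0.037 0.972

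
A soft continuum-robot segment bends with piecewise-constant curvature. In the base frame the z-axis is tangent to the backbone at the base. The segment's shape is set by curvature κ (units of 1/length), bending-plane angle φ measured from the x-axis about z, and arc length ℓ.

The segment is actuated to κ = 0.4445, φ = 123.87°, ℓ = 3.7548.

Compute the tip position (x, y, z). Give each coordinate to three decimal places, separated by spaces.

θ = κ·ℓ = 0.4445 × 3.7548 = 1.66901 rad
ρ = (1 − cos θ)/κ = (1 − -0.09805)/0.4445 = 2.47031
z = sin θ / κ = 0.99518/0.4445 = 2.23888
x = ρ cos φ = 2.47031 × cos(123.87°) = -1.37673
y = ρ sin φ = 2.47031 × sin(123.87°) = 2.05111

-1.377 2.051 2.239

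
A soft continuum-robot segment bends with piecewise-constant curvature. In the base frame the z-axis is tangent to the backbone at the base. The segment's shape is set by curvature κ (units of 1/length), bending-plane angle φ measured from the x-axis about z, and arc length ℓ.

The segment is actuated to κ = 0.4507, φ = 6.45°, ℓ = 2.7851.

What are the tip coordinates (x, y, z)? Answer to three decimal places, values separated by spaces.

θ = κ·ℓ = 0.4507 × 2.7851 = 1.25524 rad
ρ = (1 − cos θ)/κ = (1 − 0.31034)/0.4507 = 1.53020
z = sin θ / κ = 0.95063/0.4507 = 2.10922
x = ρ cos φ = 1.53020 × cos(6.45°) = 1.52051
y = ρ sin φ = 1.53020 × sin(6.45°) = 0.17190

1.521 0.172 2.109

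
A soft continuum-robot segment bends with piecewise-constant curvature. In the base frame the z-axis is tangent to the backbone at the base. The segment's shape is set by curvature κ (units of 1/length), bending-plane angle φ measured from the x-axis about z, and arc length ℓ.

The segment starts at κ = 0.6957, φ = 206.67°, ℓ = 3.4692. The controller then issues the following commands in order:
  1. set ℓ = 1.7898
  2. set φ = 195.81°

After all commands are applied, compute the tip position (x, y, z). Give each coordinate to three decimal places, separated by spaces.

initial: κ=0.6957, φ=206.67°, ℓ=3.4692
cmd 1: set ℓ=1.7898 → (κ,φ,ℓ)=(0.6957,206.67°,1.7898) → tip=(-0.8736,-0.4388,1.3619)
cmd 2: set φ=195.81° → (κ,φ,ℓ)=(0.6957,195.81°,1.7898) → tip=(-0.9406,-0.2663,1.3619)

-0.941 -0.266 1.362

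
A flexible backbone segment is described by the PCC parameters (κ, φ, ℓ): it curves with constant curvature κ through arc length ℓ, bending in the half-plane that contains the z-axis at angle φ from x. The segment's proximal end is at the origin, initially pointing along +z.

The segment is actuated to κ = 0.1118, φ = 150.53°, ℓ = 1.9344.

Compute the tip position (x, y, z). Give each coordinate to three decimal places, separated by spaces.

θ = κ·ℓ = 0.1118 × 1.9344 = 0.21627 rad
ρ = (1 − cos θ)/κ = (1 − 0.97671)/0.1118 = 0.20836
z = sin θ / κ = 0.21458/0.1118 = 1.91936
x = ρ cos φ = 0.20836 × cos(150.53°) = -0.18140
y = ρ sin φ = 0.20836 × sin(150.53°) = 0.10251

-0.181 0.103 1.919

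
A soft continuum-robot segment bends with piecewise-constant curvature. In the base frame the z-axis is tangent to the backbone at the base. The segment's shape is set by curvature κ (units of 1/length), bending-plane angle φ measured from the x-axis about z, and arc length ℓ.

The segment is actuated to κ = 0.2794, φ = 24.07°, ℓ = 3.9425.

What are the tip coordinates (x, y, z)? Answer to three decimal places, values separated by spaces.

1.790 0.800 3.192

θ = κ·ℓ = 0.2794 × 3.9425 = 1.10153 rad
ρ = (1 − cos θ)/κ = (1 − 0.45223)/0.2794 = 1.96053
z = sin θ / κ = 0.89190/0.2794 = 3.19221
x = ρ cos φ = 1.96053 × cos(24.07°) = 1.79006
y = ρ sin φ = 1.96053 × sin(24.07°) = 0.79961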